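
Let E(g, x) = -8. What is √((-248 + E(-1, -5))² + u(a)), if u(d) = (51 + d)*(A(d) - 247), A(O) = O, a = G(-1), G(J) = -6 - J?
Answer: 2*√13486 ≈ 232.26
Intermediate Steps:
a = -5 (a = -6 - 1*(-1) = -6 + 1 = -5)
u(d) = (-247 + d)*(51 + d) (u(d) = (51 + d)*(d - 247) = (51 + d)*(-247 + d) = (-247 + d)*(51 + d))
√((-248 + E(-1, -5))² + u(a)) = √((-248 - 8)² + (-12597 + (-5)² - 196*(-5))) = √((-256)² + (-12597 + 25 + 980)) = √(65536 - 11592) = √53944 = 2*√13486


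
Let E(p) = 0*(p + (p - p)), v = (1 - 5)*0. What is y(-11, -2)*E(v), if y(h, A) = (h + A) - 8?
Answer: 0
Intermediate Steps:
y(h, A) = -8 + A + h (y(h, A) = (A + h) - 8 = -8 + A + h)
v = 0 (v = -4*0 = 0)
E(p) = 0 (E(p) = 0*(p + 0) = 0*p = 0)
y(-11, -2)*E(v) = (-8 - 2 - 11)*0 = -21*0 = 0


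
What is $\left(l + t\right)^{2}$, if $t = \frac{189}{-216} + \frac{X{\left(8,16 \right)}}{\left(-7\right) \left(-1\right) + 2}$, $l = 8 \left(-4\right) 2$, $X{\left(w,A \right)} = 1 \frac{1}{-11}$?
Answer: $\frac{2640829321}{627264} \approx 4210.1$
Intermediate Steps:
$X{\left(w,A \right)} = - \frac{1}{11}$ ($X{\left(w,A \right)} = 1 \left(- \frac{1}{11}\right) = - \frac{1}{11}$)
$l = -64$ ($l = \left(-32\right) 2 = -64$)
$t = - \frac{701}{792}$ ($t = \frac{189}{-216} - \frac{1}{11 \left(\left(-7\right) \left(-1\right) + 2\right)} = 189 \left(- \frac{1}{216}\right) - \frac{1}{11 \left(7 + 2\right)} = - \frac{7}{8} - \frac{1}{11 \cdot 9} = - \frac{7}{8} - \frac{1}{99} = - \frac{701}{792} \approx -0.8851$)
$\left(l + t\right)^{2} = \left(-64 - \frac{701}{792}\right)^{2} = \left(- \frac{51389}{792}\right)^{2} = \frac{2640829321}{627264}$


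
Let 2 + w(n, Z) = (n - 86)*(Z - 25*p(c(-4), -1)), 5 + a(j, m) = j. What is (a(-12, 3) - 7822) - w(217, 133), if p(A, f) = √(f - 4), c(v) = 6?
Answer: -25260 + 3275*I*√5 ≈ -25260.0 + 7323.1*I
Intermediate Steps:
a(j, m) = -5 + j
p(A, f) = √(-4 + f)
w(n, Z) = -2 + (-86 + n)*(Z - 25*I*√5) (w(n, Z) = -2 + (n - 86)*(Z - 25*√(-4 - 1)) = -2 + (-86 + n)*(Z - 25*I*√5))
(a(-12, 3) - 7822) - w(217, 133) = ((-5 - 12) - 7822) - (-2 - 86*133 + 133*217 + 2150*I*√5 - 25*I*217*√5) = (-17 - 7822) - (-2 - 11438 + 28861 + 2150*I*√5 - 5425*I*√5) = -7839 - (17421 - 3275*I*√5) = -7839 + (-17421 + 3275*I*√5) = -25260 + 3275*I*√5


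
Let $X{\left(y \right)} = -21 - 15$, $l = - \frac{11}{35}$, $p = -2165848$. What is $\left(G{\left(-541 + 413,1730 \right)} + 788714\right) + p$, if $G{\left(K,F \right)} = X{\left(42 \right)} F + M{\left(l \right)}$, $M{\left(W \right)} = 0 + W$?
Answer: $- \frac{50379501}{35} \approx -1.4394 \cdot 10^{6}$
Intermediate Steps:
$l = - \frac{11}{35}$ ($l = \left(-11\right) \frac{1}{35} = - \frac{11}{35} \approx -0.31429$)
$M{\left(W \right)} = W$
$X{\left(y \right)} = -36$
$G{\left(K,F \right)} = - \frac{11}{35} - 36 F$ ($G{\left(K,F \right)} = - 36 F - \frac{11}{35} = - \frac{11}{35} - 36 F$)
$\left(G{\left(-541 + 413,1730 \right)} + 788714\right) + p = \left(\left(- \frac{11}{35} - 62280\right) + 788714\right) - 2165848 = \left(- \frac{2179811}{35} + 788714\right) - 2165848 = \frac{25425179}{35} - 2165848 = - \frac{50379501}{35}$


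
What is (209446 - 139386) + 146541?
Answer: 216601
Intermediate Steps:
(209446 - 139386) + 146541 = 70060 + 146541 = 216601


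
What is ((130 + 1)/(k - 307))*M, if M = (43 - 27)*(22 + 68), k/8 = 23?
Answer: -62880/41 ≈ -1533.7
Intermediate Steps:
k = 184 (k = 8*23 = 184)
M = 1440 (M = 16*90 = 1440)
((130 + 1)/(k - 307))*M = ((130 + 1)/(184 - 307))*1440 = (131/(-123))*1440 = (131*(-1/123))*1440 = -131/123*1440 = -62880/41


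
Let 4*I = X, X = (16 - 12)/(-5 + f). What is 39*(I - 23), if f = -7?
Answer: -3601/4 ≈ -900.25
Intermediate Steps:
X = -1/3 (X = (16 - 12)/(-5 - 7) = 4/(-12) = 4*(-1/12) = -1/3 ≈ -0.33333)
I = -1/12 (I = (1/4)*(-1/3) = -1/12 ≈ -0.083333)
39*(I - 23) = 39*(-1/12 - 23) = 39*(-277/12) = -3601/4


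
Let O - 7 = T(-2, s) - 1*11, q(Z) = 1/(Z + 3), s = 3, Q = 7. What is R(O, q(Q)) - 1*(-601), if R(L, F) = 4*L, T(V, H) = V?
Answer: 577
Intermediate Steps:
q(Z) = 1/(3 + Z)
O = -6 (O = 7 + (-2 - 1*11) = 7 + (-2 - 11) = 7 - 13 = -6)
R(O, q(Q)) - 1*(-601) = 4*(-6) - 1*(-601) = -24 + 601 = 577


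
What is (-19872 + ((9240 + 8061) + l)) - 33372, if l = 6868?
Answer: -29075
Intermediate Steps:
(-19872 + ((9240 + 8061) + l)) - 33372 = (-19872 + ((9240 + 8061) + 6868)) - 33372 = (-19872 + (17301 + 6868)) - 33372 = (-19872 + 24169) - 33372 = 4297 - 33372 = -29075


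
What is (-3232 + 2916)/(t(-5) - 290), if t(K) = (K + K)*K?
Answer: 79/60 ≈ 1.3167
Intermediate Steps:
t(K) = 2*K² (t(K) = (2*K)*K = 2*K²)
(-3232 + 2916)/(t(-5) - 290) = (-3232 + 2916)/(2*(-5)² - 290) = -316/(2*25 - 290) = -316/(50 - 290) = -316/(-240) = -316*(-1/240) = 79/60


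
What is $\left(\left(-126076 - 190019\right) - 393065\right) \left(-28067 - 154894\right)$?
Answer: $129748622760$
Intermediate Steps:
$\left(\left(-126076 - 190019\right) - 393065\right) \left(-28067 - 154894\right) = \left(-316095 - 393065\right) \left(-182961\right) = \left(-709160\right) \left(-182961\right) = 129748622760$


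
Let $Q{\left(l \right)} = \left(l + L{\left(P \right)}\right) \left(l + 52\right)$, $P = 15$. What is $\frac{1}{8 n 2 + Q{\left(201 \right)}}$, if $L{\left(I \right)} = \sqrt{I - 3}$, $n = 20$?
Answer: $\frac{51173}{2617907821} - \frac{506 \sqrt{3}}{2617907821} \approx 1.9213 \cdot 10^{-5}$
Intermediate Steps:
$L{\left(I \right)} = \sqrt{-3 + I}$
$Q{\left(l \right)} = \left(52 + l\right) \left(l + 2 \sqrt{3}\right)$ ($Q{\left(l \right)} = \left(l + \sqrt{-3 + 15}\right) \left(l + 52\right) = \left(l + \sqrt{12}\right) \left(52 + l\right) = \left(l + 2 \sqrt{3}\right) \left(52 + l\right) = \left(52 + l\right) \left(l + 2 \sqrt{3}\right)$)
$\frac{1}{8 n 2 + Q{\left(201 \right)}} = \frac{1}{8 \cdot 20 \cdot 2 + \left(201^{2} + 52 \cdot 201 + 104 \sqrt{3} + 2 \cdot 201 \sqrt{3}\right)} = \frac{1}{160 \cdot 2 + \left(40401 + 10452 + 104 \sqrt{3} + 402 \sqrt{3}\right)} = \frac{1}{320 + \left(50853 + 506 \sqrt{3}\right)} = \frac{1}{51173 + 506 \sqrt{3}}$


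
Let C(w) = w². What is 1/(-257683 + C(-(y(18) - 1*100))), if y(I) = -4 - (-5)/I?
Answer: -324/80003603 ≈ -4.0498e-6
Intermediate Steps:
y(I) = -4 + 5/I
1/(-257683 + C(-(y(18) - 1*100))) = 1/(-257683 + (-((-4 + 5/18) - 1*100))²) = 1/(-257683 + (-((-4 + 5*(1/18)) - 100))²) = 1/(-257683 + (-((-4 + 5/18) - 100))²) = 1/(-257683 + (-(-67/18 - 100))²) = 1/(-257683 + (-1*(-1867/18))²) = 1/(-257683 + (1867/18)²) = 1/(-257683 + 3485689/324) = 1/(-80003603/324) = -324/80003603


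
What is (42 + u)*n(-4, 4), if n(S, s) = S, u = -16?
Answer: -104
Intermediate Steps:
(42 + u)*n(-4, 4) = (42 - 16)*(-4) = 26*(-4) = -104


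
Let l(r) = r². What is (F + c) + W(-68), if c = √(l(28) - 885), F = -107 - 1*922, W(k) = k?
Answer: -1097 + I*√101 ≈ -1097.0 + 10.05*I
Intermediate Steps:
F = -1029 (F = -107 - 922 = -1029)
c = I*√101 (c = √(28² - 885) = √(784 - 885) = √(-101) = I*√101 ≈ 10.05*I)
(F + c) + W(-68) = (-1029 + I*√101) - 68 = -1097 + I*√101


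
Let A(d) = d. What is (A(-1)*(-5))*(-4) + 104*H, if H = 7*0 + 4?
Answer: 396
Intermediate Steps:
H = 4 (H = 0 + 4 = 4)
(A(-1)*(-5))*(-4) + 104*H = -1*(-5)*(-4) + 104*4 = 5*(-4) + 416 = -20 + 416 = 396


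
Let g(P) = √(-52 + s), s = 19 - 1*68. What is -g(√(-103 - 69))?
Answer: -I*√101 ≈ -10.05*I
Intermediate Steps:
s = -49 (s = 19 - 68 = -49)
g(P) = I*√101 (g(P) = √(-52 - 49) = √(-101) = I*√101)
-g(√(-103 - 69)) = -I*√101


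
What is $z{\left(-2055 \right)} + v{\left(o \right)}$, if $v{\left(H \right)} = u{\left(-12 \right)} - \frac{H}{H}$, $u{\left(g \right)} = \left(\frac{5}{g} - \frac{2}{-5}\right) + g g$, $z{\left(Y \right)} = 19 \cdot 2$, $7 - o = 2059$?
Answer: $\frac{10859}{60} \approx 180.98$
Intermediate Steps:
$o = -2052$ ($o = 7 - 2059 = -2052$)
$z{\left(Y \right)} = 38$
$u{\left(g \right)} = \frac{2}{5} + g^{2} + \frac{5}{g}$ ($u{\left(g \right)} = \left(\frac{5}{g} - - \frac{2}{5}\right) + g^{2} = \left(\frac{5}{g} + \frac{2}{5}\right) + g^{2} = \left(\frac{2}{5} + \frac{5}{g}\right) + g^{2} = \frac{2}{5} + g^{2} + \frac{5}{g}$)
$v{\left(H \right)} = \frac{8579}{60}$ ($v{\left(H \right)} = \left(\frac{2}{5} + \left(-12\right)^{2} + \frac{5}{-12}\right) - \frac{H}{H} = \left(\frac{2}{5} + 144 + 5 \left(- \frac{1}{12}\right)\right) - 1 = \left(\frac{2}{5} + 144 - \frac{5}{12}\right) - 1 = \frac{8639}{60} - 1 = \frac{8579}{60}$)
$z{\left(-2055 \right)} + v{\left(o \right)} = 38 + \frac{8579}{60} = \frac{10859}{60}$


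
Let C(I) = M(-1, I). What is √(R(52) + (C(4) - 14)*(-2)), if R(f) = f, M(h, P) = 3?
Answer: √74 ≈ 8.6023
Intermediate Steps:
C(I) = 3
√(R(52) + (C(4) - 14)*(-2)) = √(52 + (3 - 14)*(-2)) = √(52 - 11*(-2)) = √(52 + 22) = √74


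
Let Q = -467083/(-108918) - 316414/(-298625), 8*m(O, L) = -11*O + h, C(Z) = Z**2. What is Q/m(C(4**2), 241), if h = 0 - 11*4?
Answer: -173945840927/11627915495625 ≈ -0.014959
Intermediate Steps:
h = -44 (h = 0 - 44 = -44)
m(O, L) = -11/2 - 11*O/8 (m(O, L) = (-11*O - 44)/8 = (-44 - 11*O)/8 = -11/2 - 11*O/8)
Q = 173945840927/32525637750 (Q = -467083*(-1/108918) - 316414*(-1/298625) = 467083/108918 + 316414/298625 = 173945840927/32525637750 ≈ 5.3480)
Q/m(C(4**2), 241) = 173945840927/(32525637750*(-11/2 - 11*(4**2)**2/8)) = 173945840927/(32525637750*(-11/2 - 11/8*16**2)) = 173945840927/(32525637750*(-11/2 - 11/8*256)) = 173945840927/(32525637750*(-11/2 - 352)) = 173945840927/(32525637750*(-715/2)) = (173945840927/32525637750)*(-2/715) = -173945840927/11627915495625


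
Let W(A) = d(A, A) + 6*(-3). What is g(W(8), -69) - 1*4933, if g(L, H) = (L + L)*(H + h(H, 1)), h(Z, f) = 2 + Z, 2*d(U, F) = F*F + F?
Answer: -9829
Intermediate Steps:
d(U, F) = F/2 + F²/2 (d(U, F) = (F*F + F)/2 = (F² + F)/2 = (F + F²)/2 = F/2 + F²/2)
W(A) = -18 + A*(1 + A)/2 (W(A) = A*(1 + A)/2 + 6*(-3) = A*(1 + A)/2 - 18 = -18 + A*(1 + A)/2)
g(L, H) = 2*L*(2 + 2*H) (g(L, H) = (L + L)*(H + (2 + H)) = (2*L)*(2 + 2*H) = 2*L*(2 + 2*H))
g(W(8), -69) - 1*4933 = 4*(-18 + (½)*8*(1 + 8))*(1 - 69) - 1*4933 = 4*(-18 + (½)*8*9)*(-68) - 4933 = 4*(-18 + 36)*(-68) - 4933 = 4*18*(-68) - 4933 = -4896 - 4933 = -9829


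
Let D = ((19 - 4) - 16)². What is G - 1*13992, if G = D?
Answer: -13991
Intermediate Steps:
D = 1 (D = (15 - 16)² = (-1)² = 1)
G = 1
G - 1*13992 = 1 - 1*13992 = 1 - 13992 = -13991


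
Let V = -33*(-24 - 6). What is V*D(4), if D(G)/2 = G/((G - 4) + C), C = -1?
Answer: -7920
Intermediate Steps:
D(G) = 2*G/(-5 + G) (D(G) = 2*(G/((G - 4) - 1)) = 2*(G/((-4 + G) - 1)) = 2*(G/(-5 + G)) = 2*G/(-5 + G))
V = 990 (V = -33*(-30) = 990)
V*D(4) = 990*(2*4/(-5 + 4)) = 990*(2*4/(-1)) = 990*(2*4*(-1)) = 990*(-8) = -7920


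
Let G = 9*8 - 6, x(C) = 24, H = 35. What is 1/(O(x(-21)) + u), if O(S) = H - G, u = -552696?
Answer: -1/552727 ≈ -1.8092e-6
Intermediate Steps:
G = 66 (G = 72 - 6 = 66)
O(S) = -31 (O(S) = 35 - 1*66 = 35 - 66 = -31)
1/(O(x(-21)) + u) = 1/(-31 - 552696) = 1/(-552727) = -1/552727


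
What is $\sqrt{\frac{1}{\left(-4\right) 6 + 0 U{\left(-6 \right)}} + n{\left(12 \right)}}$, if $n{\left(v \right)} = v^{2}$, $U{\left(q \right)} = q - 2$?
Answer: $\frac{\sqrt{20730}}{12} \approx 11.998$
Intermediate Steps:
$U{\left(q \right)} = -2 + q$
$\sqrt{\frac{1}{\left(-4\right) 6 + 0 U{\left(-6 \right)}} + n{\left(12 \right)}} = \sqrt{\frac{1}{\left(-4\right) 6 + 0 \left(-2 - 6\right)} + 12^{2}} = \sqrt{\frac{1}{-24 + 0 \left(-8\right)} + 144} = \sqrt{\frac{1}{-24 + 0} + 144} = \sqrt{\frac{1}{-24} + 144} = \sqrt{- \frac{1}{24} + 144} = \sqrt{\frac{3455}{24}} = \frac{\sqrt{20730}}{12}$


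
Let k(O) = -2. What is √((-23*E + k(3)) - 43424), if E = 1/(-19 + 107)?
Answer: I*√84073242/44 ≈ 208.39*I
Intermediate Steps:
E = 1/88 ≈ 0.011364
√((-23*E + k(3)) - 43424) = √((-23*1/88 - 2) - 43424) = √((-23/88 - 2) - 43424) = √(-199/88 - 43424) = √(-3821511/88) = I*√84073242/44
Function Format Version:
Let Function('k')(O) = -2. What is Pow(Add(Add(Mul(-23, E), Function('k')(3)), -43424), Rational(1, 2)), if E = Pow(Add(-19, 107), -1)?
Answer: Mul(Rational(1, 44), I, Pow(84073242, Rational(1, 2))) ≈ Mul(208.39, I)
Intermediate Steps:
E = Rational(1, 88) (E = Pow(88, -1) = Rational(1, 88) ≈ 0.011364)
Pow(Add(Add(Mul(-23, E), Function('k')(3)), -43424), Rational(1, 2)) = Pow(Add(Add(Mul(-23, Rational(1, 88)), -2), -43424), Rational(1, 2)) = Pow(Add(Add(Rational(-23, 88), -2), -43424), Rational(1, 2)) = Pow(Add(Rational(-199, 88), -43424), Rational(1, 2)) = Pow(Rational(-3821511, 88), Rational(1, 2)) = Mul(Rational(1, 44), I, Pow(84073242, Rational(1, 2)))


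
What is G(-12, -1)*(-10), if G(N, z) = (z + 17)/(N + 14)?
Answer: -80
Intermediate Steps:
G(N, z) = (17 + z)/(14 + N)
G(-12, -1)*(-10) = ((17 - 1)/(14 - 12))*(-10) = (16/2)*(-10) = ((1/2)*16)*(-10) = 8*(-10) = -80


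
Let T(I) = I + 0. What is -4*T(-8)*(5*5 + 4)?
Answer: 928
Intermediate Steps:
T(I) = I
-4*T(-8)*(5*5 + 4) = -(-32)*(5*5 + 4) = -(-32)*(25 + 4) = -(-32)*29 = -4*(-232) = 928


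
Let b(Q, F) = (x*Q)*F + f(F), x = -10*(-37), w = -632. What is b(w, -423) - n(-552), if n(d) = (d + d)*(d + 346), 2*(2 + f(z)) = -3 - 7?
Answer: 98686889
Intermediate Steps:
f(z) = -7 (f(z) = -2 + (-3 - 7)/2 = -2 + (1/2)*(-10) = -2 - 5 = -7)
x = 370
n(d) = 2*d*(346 + d) (n(d) = (2*d)*(346 + d) = 2*d*(346 + d))
b(Q, F) = -7 + 370*F*Q (b(Q, F) = (370*Q)*F - 7 = 370*F*Q - 7 = -7 + 370*F*Q)
b(w, -423) - n(-552) = (-7 + 370*(-423)*(-632)) - 2*(-552)*(346 - 552) = (-7 + 98914320) - 2*(-552)*(-206) = 98914313 - 1*227424 = 98914313 - 227424 = 98686889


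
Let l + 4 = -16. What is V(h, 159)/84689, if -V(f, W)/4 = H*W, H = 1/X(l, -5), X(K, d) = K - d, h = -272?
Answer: 212/423445 ≈ 0.00050066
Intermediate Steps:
l = -20 (l = -4 - 16 = -20)
H = -1/15 (H = 1/(-20 - 1*(-5)) = 1/(-20 + 5) = 1/(-15) = -1/15 ≈ -0.066667)
V(f, W) = 4*W/15 (V(f, W) = -(-4)*W/15 = 4*W/15)
V(h, 159)/84689 = ((4/15)*159)/84689 = (212/5)*(1/84689) = 212/423445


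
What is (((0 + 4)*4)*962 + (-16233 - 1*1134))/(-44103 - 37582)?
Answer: 395/16337 ≈ 0.024178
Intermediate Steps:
(((0 + 4)*4)*962 + (-16233 - 1*1134))/(-44103 - 37582) = ((4*4)*962 + (-16233 - 1134))/(-81685) = (16*962 - 17367)*(-1/81685) = (15392 - 17367)*(-1/81685) = -1975*(-1/81685) = 395/16337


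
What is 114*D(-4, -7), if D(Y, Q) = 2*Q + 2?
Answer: -1368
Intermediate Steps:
D(Y, Q) = 2 + 2*Q
114*D(-4, -7) = 114*(2 + 2*(-7)) = 114*(2 - 14) = 114*(-12) = -1368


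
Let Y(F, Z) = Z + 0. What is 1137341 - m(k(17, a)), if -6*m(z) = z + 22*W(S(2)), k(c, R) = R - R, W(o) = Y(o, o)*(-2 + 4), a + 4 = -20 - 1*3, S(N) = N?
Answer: 3412067/3 ≈ 1.1374e+6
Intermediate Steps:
Y(F, Z) = Z
a = -27 (a = -4 + (-20 - 1*3) = -4 + (-20 - 3) = -4 - 23 = -27)
W(o) = 2*o (W(o) = o*(-2 + 4) = o*2 = 2*o)
k(c, R) = 0
m(z) = -44/3 - z/6 (m(z) = -(z + 22*(2*2))/6 = -(z + 22*4)/6 = -(z + 88)/6 = -(88 + z)/6 = -44/3 - z/6)
1137341 - m(k(17, a)) = 1137341 - (-44/3 - ⅙*0) = 1137341 - (-44/3 + 0) = 1137341 - 1*(-44/3) = 1137341 + 44/3 = 3412067/3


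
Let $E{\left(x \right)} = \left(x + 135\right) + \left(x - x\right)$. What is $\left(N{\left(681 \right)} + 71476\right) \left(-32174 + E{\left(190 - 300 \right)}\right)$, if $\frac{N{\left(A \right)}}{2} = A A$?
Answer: $-32116786702$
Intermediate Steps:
$N{\left(A \right)} = 2 A^{2}$ ($N{\left(A \right)} = 2 A A = 2 A^{2}$)
$E{\left(x \right)} = 135 + x$ ($E{\left(x \right)} = \left(135 + x\right) + 0 = 135 + x$)
$\left(N{\left(681 \right)} + 71476\right) \left(-32174 + E{\left(190 - 300 \right)}\right) = \left(2 \cdot 681^{2} + 71476\right) \left(-32174 + \left(135 + \left(190 - 300\right)\right)\right) = \left(2 \cdot 463761 + 71476\right) \left(-32174 + \left(135 - 110\right)\right) = \left(927522 + 71476\right) \left(-32174 + 25\right) = 998998 \left(-32149\right) = -32116786702$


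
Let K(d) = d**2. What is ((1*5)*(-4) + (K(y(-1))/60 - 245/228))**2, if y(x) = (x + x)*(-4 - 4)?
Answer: 40793769/144400 ≈ 282.51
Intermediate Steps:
y(x) = -16*x (y(x) = (2*x)*(-8) = -16*x)
((1*5)*(-4) + (K(y(-1))/60 - 245/228))**2 = ((1*5)*(-4) + ((-16*(-1))**2/60 - 245/228))**2 = (5*(-4) + (16**2*(1/60) - 245*1/228))**2 = (-20 + (256*(1/60) - 245/228))**2 = (-20 + (64/15 - 245/228))**2 = (-20 + 1213/380)**2 = (-6387/380)**2 = 40793769/144400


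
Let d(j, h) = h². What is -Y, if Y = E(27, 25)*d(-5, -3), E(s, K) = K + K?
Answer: -450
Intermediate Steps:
E(s, K) = 2*K
Y = 450 (Y = (2*25)*(-3)² = 50*9 = 450)
-Y = -1*450 = -450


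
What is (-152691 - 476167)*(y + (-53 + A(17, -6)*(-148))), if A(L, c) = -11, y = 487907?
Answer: -307814671556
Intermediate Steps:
(-152691 - 476167)*(y + (-53 + A(17, -6)*(-148))) = (-152691 - 476167)*(487907 + (-53 - 11*(-148))) = -628858*(487907 + (-53 + 1628)) = -628858*(487907 + 1575) = -628858*489482 = -307814671556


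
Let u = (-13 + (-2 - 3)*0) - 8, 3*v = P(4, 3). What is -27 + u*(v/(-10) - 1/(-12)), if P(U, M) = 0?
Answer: -115/4 ≈ -28.750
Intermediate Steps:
v = 0 (v = (⅓)*0 = 0)
u = -21 (u = (-13 - 5*0) - 8 = (-13 + 0) - 8 = -13 - 8 = -21)
-27 + u*(v/(-10) - 1/(-12)) = -27 - 21*(0/(-10) - 1/(-12)) = -27 - 21*(0*(-⅒) - 1*(-1/12)) = -27 - 21*(0 + 1/12) = -27 - 21*1/12 = -27 - 7/4 = -115/4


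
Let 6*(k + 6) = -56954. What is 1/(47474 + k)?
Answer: 3/113927 ≈ 2.6333e-5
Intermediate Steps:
k = -28495/3 (k = -6 + (⅙)*(-56954) = -6 - 28477/3 = -28495/3 ≈ -9498.3)
1/(47474 + k) = 1/(47474 - 28495/3) = 1/(113927/3) = 3/113927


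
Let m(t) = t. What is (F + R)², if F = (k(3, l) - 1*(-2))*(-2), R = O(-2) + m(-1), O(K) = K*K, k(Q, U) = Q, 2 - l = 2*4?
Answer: 49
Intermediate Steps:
l = -6 (l = 2 - 2*4 = 2 - 1*8 = 2 - 8 = -6)
O(K) = K²
R = 3 (R = (-2)² - 1 = 4 - 1 = 3)
F = -10 (F = (3 - 1*(-2))*(-2) = (3 + 2)*(-2) = 5*(-2) = -10)
(F + R)² = (-10 + 3)² = (-7)² = 49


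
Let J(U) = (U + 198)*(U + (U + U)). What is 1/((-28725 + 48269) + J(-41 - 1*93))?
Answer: -1/6184 ≈ -0.00016171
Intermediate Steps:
J(U) = 3*U*(198 + U) (J(U) = (198 + U)*(U + 2*U) = (198 + U)*(3*U) = 3*U*(198 + U))
1/((-28725 + 48269) + J(-41 - 1*93)) = 1/((-28725 + 48269) + 3*(-41 - 1*93)*(198 + (-41 - 1*93))) = 1/(19544 + 3*(-41 - 93)*(198 + (-41 - 93))) = 1/(19544 + 3*(-134)*(198 - 134)) = 1/(19544 + 3*(-134)*64) = 1/(19544 - 25728) = 1/(-6184) = -1/6184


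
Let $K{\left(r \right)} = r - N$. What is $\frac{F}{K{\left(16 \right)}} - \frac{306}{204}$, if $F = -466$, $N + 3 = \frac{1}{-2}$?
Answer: $- \frac{1981}{78} \approx -25.397$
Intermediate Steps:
$N = - \frac{7}{2}$ ($N = -3 + \frac{1}{-2} = -3 - \frac{1}{2} = - \frac{7}{2} \approx -3.5$)
$K{\left(r \right)} = \frac{7}{2} + r$ ($K{\left(r \right)} = r - - \frac{7}{2} = r + \frac{7}{2} = \frac{7}{2} + r$)
$\frac{F}{K{\left(16 \right)}} - \frac{306}{204} = - \frac{466}{\frac{7}{2} + 16} - \frac{306}{204} = - \frac{466}{\frac{39}{2}} - \frac{3}{2} = \left(-466\right) \frac{2}{39} - \frac{3}{2} = - \frac{932}{39} - \frac{3}{2} = - \frac{1981}{78}$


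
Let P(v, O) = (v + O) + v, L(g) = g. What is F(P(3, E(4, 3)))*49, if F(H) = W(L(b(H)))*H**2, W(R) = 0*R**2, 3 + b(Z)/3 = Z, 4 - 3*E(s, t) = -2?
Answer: 0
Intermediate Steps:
E(s, t) = 2 (E(s, t) = 4/3 - 1/3*(-2) = 4/3 + 2/3 = 2)
b(Z) = -9 + 3*Z
P(v, O) = O + 2*v (P(v, O) = (O + v) + v = O + 2*v)
W(R) = 0
F(H) = 0 (F(H) = 0*H**2 = 0)
F(P(3, E(4, 3)))*49 = 0*49 = 0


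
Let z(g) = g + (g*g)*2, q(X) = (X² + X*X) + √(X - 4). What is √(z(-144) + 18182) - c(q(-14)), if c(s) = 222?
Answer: -222 + √59510 ≈ 21.947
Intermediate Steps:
q(X) = √(-4 + X) + 2*X² (q(X) = (X² + X²) + √(-4 + X) = 2*X² + √(-4 + X) = √(-4 + X) + 2*X²)
z(g) = g + 2*g² (z(g) = g + g²*2 = g + 2*g²)
√(z(-144) + 18182) - c(q(-14)) = √(-144*(1 + 2*(-144)) + 18182) - 1*222 = √(-144*(1 - 288) + 18182) - 222 = √(-144*(-287) + 18182) - 222 = √(41328 + 18182) - 222 = √59510 - 222 = -222 + √59510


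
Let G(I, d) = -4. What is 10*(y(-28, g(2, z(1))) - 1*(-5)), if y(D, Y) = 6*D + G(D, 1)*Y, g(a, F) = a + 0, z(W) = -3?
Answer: -1710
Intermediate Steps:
g(a, F) = a
y(D, Y) = -4*Y + 6*D (y(D, Y) = 6*D - 4*Y = -4*Y + 6*D)
10*(y(-28, g(2, z(1))) - 1*(-5)) = 10*((-4*2 + 6*(-28)) - 1*(-5)) = 10*((-8 - 168) + 5) = 10*(-176 + 5) = 10*(-171) = -1710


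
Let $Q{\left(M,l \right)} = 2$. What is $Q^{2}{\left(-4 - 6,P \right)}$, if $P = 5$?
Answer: $4$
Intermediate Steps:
$Q^{2}{\left(-4 - 6,P \right)} = 2^{2} = 4$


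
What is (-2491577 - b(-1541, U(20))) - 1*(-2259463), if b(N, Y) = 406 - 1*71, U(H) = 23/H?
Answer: -232449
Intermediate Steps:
b(N, Y) = 335 (b(N, Y) = 406 - 71 = 335)
(-2491577 - b(-1541, U(20))) - 1*(-2259463) = (-2491577 - 1*335) - 1*(-2259463) = (-2491577 - 335) + 2259463 = -2491912 + 2259463 = -232449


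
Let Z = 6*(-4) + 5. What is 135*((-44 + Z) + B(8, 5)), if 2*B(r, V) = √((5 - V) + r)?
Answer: -8505 + 135*√2 ≈ -8314.1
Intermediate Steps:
Z = -19 (Z = -24 + 5 = -19)
B(r, V) = √(5 + r - V)/2 (B(r, V) = √((5 - V) + r)/2 = √(5 + r - V)/2)
135*((-44 + Z) + B(8, 5)) = 135*((-44 - 19) + √(5 + 8 - 1*5)/2) = 135*(-63 + √(5 + 8 - 5)/2) = 135*(-63 + √8/2) = 135*(-63 + (2*√2)/2) = 135*(-63 + √2) = -8505 + 135*√2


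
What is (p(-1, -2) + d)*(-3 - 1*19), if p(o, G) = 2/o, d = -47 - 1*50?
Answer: 2178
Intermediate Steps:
d = -97 (d = -47 - 50 = -97)
(p(-1, -2) + d)*(-3 - 1*19) = (2/(-1) - 97)*(-3 - 1*19) = (2*(-1) - 97)*(-3 - 19) = (-2 - 97)*(-22) = -99*(-22) = 2178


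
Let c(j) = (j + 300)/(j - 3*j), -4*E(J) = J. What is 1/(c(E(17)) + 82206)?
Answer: 34/2796187 ≈ 1.2159e-5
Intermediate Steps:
E(J) = -J/4
c(j) = -(300 + j)/(2*j) (c(j) = (300 + j)/((-2*j)) = (300 + j)*(-1/(2*j)) = -(300 + j)/(2*j))
1/(c(E(17)) + 82206) = 1/((-300 - (-1)*17/4)/(2*((-1/4*17))) + 82206) = 1/((-300 - 1*(-17/4))/(2*(-17/4)) + 82206) = 1/((1/2)*(-4/17)*(-300 + 17/4) + 82206) = 1/((1/2)*(-4/17)*(-1183/4) + 82206) = 1/(1183/34 + 82206) = 1/(2796187/34) = 34/2796187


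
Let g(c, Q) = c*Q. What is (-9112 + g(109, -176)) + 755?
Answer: -27541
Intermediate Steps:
g(c, Q) = Q*c
(-9112 + g(109, -176)) + 755 = (-9112 - 176*109) + 755 = (-9112 - 19184) + 755 = -28296 + 755 = -27541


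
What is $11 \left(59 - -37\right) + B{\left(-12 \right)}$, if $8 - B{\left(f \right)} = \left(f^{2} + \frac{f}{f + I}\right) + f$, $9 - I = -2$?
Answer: $920$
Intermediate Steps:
$I = 11$ ($I = 9 - -2 = 9 + 2 = 11$)
$B{\left(f \right)} = 8 - f - f^{2} - \frac{f}{11 + f}$ ($B{\left(f \right)} = 8 - \left(\left(f^{2} + \frac{f}{f + 11}\right) + f\right) = 8 - \left(\left(f^{2} + \frac{f}{11 + f}\right) + f\right) = 8 - \left(f + f^{2} + \frac{f}{11 + f}\right) = 8 - f - f^{2} - \frac{f}{11 + f}$)
$11 \left(59 - -37\right) + B{\left(-12 \right)} = 11 \left(59 - -37\right) + \frac{88 - \left(-12\right)^{3} - 12 \left(-12\right)^{2} - -48}{11 - 12} = 11 \left(59 + 37\right) + \frac{88 - -1728 - 1728 + 48}{-1} = 11 \cdot 96 - \left(88 + 1728 - 1728 + 48\right) = 1056 - 136 = 920$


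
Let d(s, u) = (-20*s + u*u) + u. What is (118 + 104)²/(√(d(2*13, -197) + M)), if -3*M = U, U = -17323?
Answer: 49284*√394797/131599 ≈ 235.31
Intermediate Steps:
d(s, u) = u + u² - 20*s (d(s, u) = (-20*s + u²) + u = (u² - 20*s) + u = u + u² - 20*s)
M = 17323/3 (M = -⅓*(-17323) = 17323/3 ≈ 5774.3)
(118 + 104)²/(√(d(2*13, -197) + M)) = (118 + 104)²/(√((-197 + (-197)² - 40*13) + 17323/3)) = 222²/(√((-197 + 38809 - 20*26) + 17323/3)) = 49284/(√((-197 + 38809 - 520) + 17323/3)) = 49284/(√(38092 + 17323/3)) = 49284/(√(131599/3)) = 49284/((√394797/3)) = 49284*(√394797/131599) = 49284*√394797/131599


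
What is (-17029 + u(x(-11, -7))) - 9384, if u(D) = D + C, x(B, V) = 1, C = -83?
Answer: -26495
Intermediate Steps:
u(D) = -83 + D (u(D) = D - 83 = -83 + D)
(-17029 + u(x(-11, -7))) - 9384 = (-17029 + (-83 + 1)) - 9384 = (-17029 - 82) - 9384 = -17111 - 9384 = -26495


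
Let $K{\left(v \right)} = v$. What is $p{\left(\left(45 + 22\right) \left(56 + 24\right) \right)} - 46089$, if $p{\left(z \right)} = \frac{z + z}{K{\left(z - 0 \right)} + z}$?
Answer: $-46088$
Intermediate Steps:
$p{\left(z \right)} = 1$ ($p{\left(z \right)} = \frac{z + z}{\left(z - 0\right) + z} = \frac{2 z}{\left(z + 0\right) + z} = \frac{2 z}{z + z} = \frac{2 z}{2 z} = 2 z \frac{1}{2 z} = 1$)
$p{\left(\left(45 + 22\right) \left(56 + 24\right) \right)} - 46089 = 1 - 46089 = -46088$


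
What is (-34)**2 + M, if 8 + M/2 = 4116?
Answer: 9372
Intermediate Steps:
M = 8216 (M = -16 + 2*4116 = -16 + 8232 = 8216)
(-34)**2 + M = (-34)**2 + 8216 = 1156 + 8216 = 9372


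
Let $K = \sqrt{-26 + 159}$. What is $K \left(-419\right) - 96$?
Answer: $-96 - 419 \sqrt{133} \approx -4928.1$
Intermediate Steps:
$K = \sqrt{133} \approx 11.533$
$K \left(-419\right) - 96 = \sqrt{133} \left(-419\right) - 96 = - 419 \sqrt{133} - 96 = -96 - 419 \sqrt{133}$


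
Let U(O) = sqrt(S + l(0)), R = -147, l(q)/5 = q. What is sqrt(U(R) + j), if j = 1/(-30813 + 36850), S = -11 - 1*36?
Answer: sqrt(6037 + 36445369*I*sqrt(47))/6037 ≈ 1.8515 + 1.8514*I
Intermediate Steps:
l(q) = 5*q
S = -47 (S = -11 - 36 = -47)
U(O) = I*sqrt(47) (U(O) = sqrt(-47 + 5*0) = sqrt(-47 + 0) = sqrt(-47) = I*sqrt(47))
j = 1/6037 ≈ 0.00016565
sqrt(U(R) + j) = sqrt(I*sqrt(47) + 1/6037) = sqrt(1/6037 + I*sqrt(47))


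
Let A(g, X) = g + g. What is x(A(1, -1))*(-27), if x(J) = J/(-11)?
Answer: 54/11 ≈ 4.9091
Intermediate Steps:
A(g, X) = 2*g
x(J) = -J/11 (x(J) = J*(-1/11) = -J/11)
x(A(1, -1))*(-27) = -2/11*(-27) = 54/11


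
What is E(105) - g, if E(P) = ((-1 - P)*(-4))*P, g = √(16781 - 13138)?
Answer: 44520 - √3643 ≈ 44460.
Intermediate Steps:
g = √3643 ≈ 60.357
E(P) = P*(4 + 4*P) (E(P) = (4 + 4*P)*P = P*(4 + 4*P))
E(105) - g = 4*105*(1 + 105) - √3643 = 4*105*106 - √3643 = 44520 - √3643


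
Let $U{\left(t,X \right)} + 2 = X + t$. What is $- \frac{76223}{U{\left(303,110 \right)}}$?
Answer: $- \frac{76223}{411} \approx -185.46$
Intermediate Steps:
$U{\left(t,X \right)} = -2 + X + t$ ($U{\left(t,X \right)} = -2 + \left(X + t\right) = -2 + X + t$)
$- \frac{76223}{U{\left(303,110 \right)}} = - \frac{76223}{-2 + 110 + 303} = - \frac{76223}{411}$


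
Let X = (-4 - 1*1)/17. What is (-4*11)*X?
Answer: 220/17 ≈ 12.941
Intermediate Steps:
X = -5/17 (X = (-4 - 1)*(1/17) = -5*1/17 = -5/17 ≈ -0.29412)
(-4*11)*X = -4*11*(-5/17) = -44*(-5/17) = 220/17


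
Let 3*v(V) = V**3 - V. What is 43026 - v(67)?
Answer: -57206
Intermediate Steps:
v(V) = -V/3 + V**3/3 (v(V) = (V**3 - V)/3 = -V/3 + V**3/3)
43026 - v(67) = 43026 - 67*(-1 + 67**2)/3 = 43026 - 67*(-1 + 4489)/3 = 43026 - 67*4488/3 = 43026 - 1*100232 = 43026 - 100232 = -57206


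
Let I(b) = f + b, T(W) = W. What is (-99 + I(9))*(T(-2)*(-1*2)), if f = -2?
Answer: -368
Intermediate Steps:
I(b) = -2 + b
(-99 + I(9))*(T(-2)*(-1*2)) = (-99 + (-2 + 9))*(-(-2)*2) = (-99 + 7)*(-2*(-2)) = -92*4 = -368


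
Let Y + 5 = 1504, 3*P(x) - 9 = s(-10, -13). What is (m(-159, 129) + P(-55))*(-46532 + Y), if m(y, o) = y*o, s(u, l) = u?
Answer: 923686874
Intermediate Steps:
P(x) = -⅓ (P(x) = 3 + (⅓)*(-10) = 3 - 10/3 = -⅓)
m(y, o) = o*y
Y = 1499 (Y = -5 + 1504 = 1499)
(m(-159, 129) + P(-55))*(-46532 + Y) = (129*(-159) - ⅓)*(-46532 + 1499) = (-20511 - ⅓)*(-45033) = -61534/3*(-45033) = 923686874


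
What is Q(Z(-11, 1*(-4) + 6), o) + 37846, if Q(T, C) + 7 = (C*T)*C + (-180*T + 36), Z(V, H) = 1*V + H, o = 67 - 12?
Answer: 12270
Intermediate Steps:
o = 55
Z(V, H) = H + V (Z(V, H) = V + H = H + V)
Q(T, C) = 29 - 180*T + T*C**2 (Q(T, C) = -7 + ((C*T)*C + (-180*T + 36)) = -7 + (T*C**2 + (36 - 180*T)) = -7 + (36 - 180*T + T*C**2) = 29 - 180*T + T*C**2)
Q(Z(-11, 1*(-4) + 6), o) + 37846 = (29 - 180*((1*(-4) + 6) - 11) + ((1*(-4) + 6) - 11)*55**2) + 37846 = (29 - 180*((-4 + 6) - 11) + ((-4 + 6) - 11)*3025) + 37846 = (29 - 180*(2 - 11) + (2 - 11)*3025) + 37846 = (29 - 180*(-9) - 9*3025) + 37846 = (29 + 1620 - 27225) + 37846 = -25576 + 37846 = 12270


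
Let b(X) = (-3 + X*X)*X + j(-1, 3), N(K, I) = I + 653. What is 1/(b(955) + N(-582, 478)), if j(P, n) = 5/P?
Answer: 1/870982136 ≈ 1.1481e-9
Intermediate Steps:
N(K, I) = 653 + I
b(X) = -5 + X*(-3 + X**2) (b(X) = (-3 + X*X)*X + 5/(-1) = (-3 + X**2)*X + 5*(-1) = X*(-3 + X**2) - 5 = -5 + X*(-3 + X**2))
1/(b(955) + N(-582, 478)) = 1/((-5 + 955**3 - 3*955) + (653 + 478)) = 1/((-5 + 870983875 - 2865) + 1131) = 1/(870981005 + 1131) = 1/870982136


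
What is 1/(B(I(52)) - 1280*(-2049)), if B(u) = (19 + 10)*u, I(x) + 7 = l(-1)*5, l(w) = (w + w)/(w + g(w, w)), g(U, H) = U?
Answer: 1/2622662 ≈ 3.8129e-7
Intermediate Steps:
l(w) = 1 (l(w) = (w + w)/(w + w) = (2*w)/((2*w)) = (2*w)*(1/(2*w)) = 1)
I(x) = -2 (I(x) = -7 + 1*5 = -7 + 5 = -2)
B(u) = 29*u
1/(B(I(52)) - 1280*(-2049)) = 1/(29*(-2) - 1280*(-2049)) = 1/(-58 + 2622720) = 1/2622662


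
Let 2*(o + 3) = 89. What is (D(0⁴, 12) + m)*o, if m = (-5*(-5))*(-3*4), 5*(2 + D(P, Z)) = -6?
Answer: -62914/5 ≈ -12583.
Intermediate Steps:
D(P, Z) = -16/5 (D(P, Z) = -2 + (⅕)*(-6) = -2 - 6/5 = -16/5)
o = 83/2 (o = -3 + (½)*89 = -3 + 89/2 = 83/2 ≈ 41.500)
m = -300 (m = 25*(-12) = -300)
(D(0⁴, 12) + m)*o = (-16/5 - 300)*(83/2) = -1516/5*83/2 = -62914/5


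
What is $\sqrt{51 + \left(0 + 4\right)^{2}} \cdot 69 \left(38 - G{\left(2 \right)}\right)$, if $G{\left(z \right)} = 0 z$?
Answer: $2622 \sqrt{67} \approx 21462.0$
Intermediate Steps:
$G{\left(z \right)} = 0$
$\sqrt{51 + \left(0 + 4\right)^{2}} \cdot 69 \left(38 - G{\left(2 \right)}\right) = \sqrt{51 + \left(0 + 4\right)^{2}} \cdot 69 \left(38 - 0\right) = \sqrt{51 + 4^{2}} \cdot 69 \left(38 + 0\right) = \sqrt{51 + 16} \cdot 69 \cdot 38 = \sqrt{67} \cdot 69 \cdot 38 = 69 \sqrt{67} \cdot 38 = 2622 \sqrt{67}$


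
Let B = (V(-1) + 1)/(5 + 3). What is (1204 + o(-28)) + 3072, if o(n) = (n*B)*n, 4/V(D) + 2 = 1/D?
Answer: 12730/3 ≈ 4243.3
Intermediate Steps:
V(D) = 4/(-2 + 1/D)
B = -1/24 (B = (-4*(-1)/(-1 + 2*(-1)) + 1)/(5 + 3) = (-4*(-1)/(-1 - 2) + 1)/8 = (-4*(-1)/(-3) + 1)*(1/8) = (-4*(-1)*(-1/3) + 1)*(1/8) = (-4/3 + 1)*(1/8) = -1/3*1/8 = -1/24 ≈ -0.041667)
o(n) = -n**2/24 (o(n) = (n*(-1/24))*n = (-n/24)*n = -n**2/24)
(1204 + o(-28)) + 3072 = (1204 - 1/24*(-28)**2) + 3072 = (1204 - 1/24*784) + 3072 = (1204 - 98/3) + 3072 = 3514/3 + 3072 = 12730/3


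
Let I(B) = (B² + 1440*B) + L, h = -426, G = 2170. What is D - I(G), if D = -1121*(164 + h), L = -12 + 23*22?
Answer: -7540492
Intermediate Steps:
L = 494 (L = -12 + 506 = 494)
I(B) = 494 + B² + 1440*B (I(B) = (B² + 1440*B) + 494 = 494 + B² + 1440*B)
D = 293702 (D = -1121*(164 - 426) = -1121*(-262) = 293702)
D - I(G) = 293702 - (494 + 2170² + 1440*2170) = 293702 - (494 + 4708900 + 3124800) = 293702 - 1*7834194 = 293702 - 7834194 = -7540492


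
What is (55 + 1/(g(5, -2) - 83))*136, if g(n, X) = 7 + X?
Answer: 291652/39 ≈ 7478.3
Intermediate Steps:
(55 + 1/(g(5, -2) - 83))*136 = (55 + 1/((7 - 2) - 83))*136 = (55 + 1/(5 - 83))*136 = (55 + 1/(-78))*136 = (55 - 1/78)*136 = (4289/78)*136 = 291652/39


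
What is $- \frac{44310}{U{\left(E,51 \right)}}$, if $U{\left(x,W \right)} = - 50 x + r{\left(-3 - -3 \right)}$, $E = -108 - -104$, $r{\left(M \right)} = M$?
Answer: $- \frac{4431}{20} \approx -221.55$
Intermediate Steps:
$E = -4$ ($E = -108 + 104 = -4$)
$U{\left(x,W \right)} = - 50 x$ ($U{\left(x,W \right)} = - 50 x - 0 = - 50 x + \left(-3 + 3\right) = - 50 x + 0 = - 50 x$)
$- \frac{44310}{U{\left(E,51 \right)}} = - \frac{44310}{\left(-50\right) \left(-4\right)} = - \frac{44310}{200} = \left(-44310\right) \frac{1}{200} = - \frac{4431}{20}$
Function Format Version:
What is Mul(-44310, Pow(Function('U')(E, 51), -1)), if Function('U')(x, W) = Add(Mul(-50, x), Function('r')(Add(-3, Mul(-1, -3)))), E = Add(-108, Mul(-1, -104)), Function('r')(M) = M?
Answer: Rational(-4431, 20) ≈ -221.55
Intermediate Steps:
E = -4 (E = Add(-108, 104) = -4)
Function('U')(x, W) = Mul(-50, x) (Function('U')(x, W) = Add(Mul(-50, x), Add(-3, Mul(-1, -3))) = Add(Mul(-50, x), Add(-3, 3)) = Add(Mul(-50, x), 0) = Mul(-50, x))
Mul(-44310, Pow(Function('U')(E, 51), -1)) = Mul(-44310, Pow(Mul(-50, -4), -1)) = Mul(-44310, Pow(200, -1)) = Mul(-44310, Rational(1, 200)) = Rational(-4431, 20)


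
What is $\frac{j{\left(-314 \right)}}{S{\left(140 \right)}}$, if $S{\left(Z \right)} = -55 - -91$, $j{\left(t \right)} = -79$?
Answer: $- \frac{79}{36} \approx -2.1944$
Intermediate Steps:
$S{\left(Z \right)} = 36$ ($S{\left(Z \right)} = -55 + 91 = 36$)
$\frac{j{\left(-314 \right)}}{S{\left(140 \right)}} = - \frac{79}{36}$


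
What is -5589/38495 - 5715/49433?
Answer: -496279962/1902923335 ≈ -0.26080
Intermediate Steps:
-5589/38495 - 5715/49433 = -496279962/1902923335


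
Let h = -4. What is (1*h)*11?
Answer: -44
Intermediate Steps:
(1*h)*11 = (1*(-4))*11 = -4*11 = -44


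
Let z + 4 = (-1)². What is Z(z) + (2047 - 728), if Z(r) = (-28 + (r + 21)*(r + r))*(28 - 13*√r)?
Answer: -2489 + 1768*I*√3 ≈ -2489.0 + 3062.3*I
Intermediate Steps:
z = -3 (z = -4 + (-1)² = -4 + 1 = -3)
Z(r) = (-28 + 2*r*(21 + r))*(28 - 13*√r) (Z(r) = (-28 + (21 + r)*(2*r))*(28 - 13*√r) = (-28 + 2*r*(21 + r))*(28 - 13*√r))
Z(z) + (2047 - 728) = (-784 - (-1638)*I*√3 - 234*I*√3 + 56*(-3)² + 364*√(-3) + 1176*(-3)) + (2047 - 728) = (-784 - (-1638)*I*√3 - 234*I*√3 + 56*9 + 364*(I*√3) - 3528) + 1319 = (-784 + 1638*I*√3 - 234*I*√3 + 504 + 364*I*√3 - 3528) + 1319 = (-3808 + 1768*I*√3) + 1319 = -2489 + 1768*I*√3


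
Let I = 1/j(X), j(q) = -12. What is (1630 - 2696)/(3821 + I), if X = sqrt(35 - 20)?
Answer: -984/3527 ≈ -0.27899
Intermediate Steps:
X = sqrt(15) ≈ 3.8730
I = -1/12 (I = 1/(-12) = -1/12 ≈ -0.083333)
(1630 - 2696)/(3821 + I) = (1630 - 2696)/(3821 - 1/12) = -1066/45851/12 = -1066*12/45851 = -984/3527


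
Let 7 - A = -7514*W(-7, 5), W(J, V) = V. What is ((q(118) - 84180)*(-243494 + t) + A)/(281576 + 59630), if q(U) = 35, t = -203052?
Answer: 37574650747/341206 ≈ 1.1012e+5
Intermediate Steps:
A = 37577 (A = 7 - (-7514)*5 = 7 - 1*(-37570) = 7 + 37570 = 37577)
((q(118) - 84180)*(-243494 + t) + A)/(281576 + 59630) = ((35 - 84180)*(-243494 - 203052) + 37577)/(281576 + 59630) = (-84145*(-446546) + 37577)/341206 = (37574613170 + 37577)*(1/341206) = 37574650747*(1/341206) = 37574650747/341206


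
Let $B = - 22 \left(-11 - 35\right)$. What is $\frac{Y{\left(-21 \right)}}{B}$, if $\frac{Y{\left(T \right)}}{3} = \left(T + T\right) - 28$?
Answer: $- \frac{105}{506} \approx -0.20751$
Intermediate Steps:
$Y{\left(T \right)} = -84 + 6 T$ ($Y{\left(T \right)} = 3 \left(\left(T + T\right) - 28\right) = 3 \left(2 T - 28\right) = 3 \left(-28 + 2 T\right) = -84 + 6 T$)
$B = 1012$ ($B = \left(-22\right) \left(-46\right) = 1012$)
$\frac{Y{\left(-21 \right)}}{B} = \frac{-84 + 6 \left(-21\right)}{1012} = \left(-84 - 126\right) \frac{1}{1012} = \left(-210\right) \frac{1}{1012} = - \frac{105}{506}$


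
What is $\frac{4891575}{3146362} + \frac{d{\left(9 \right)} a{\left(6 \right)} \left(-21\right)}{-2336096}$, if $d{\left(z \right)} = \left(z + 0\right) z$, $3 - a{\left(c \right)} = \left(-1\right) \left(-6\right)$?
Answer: $\frac{815080921851}{525014548768} \approx 1.5525$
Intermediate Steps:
$a{\left(c \right)} = -3$ ($a{\left(c \right)} = 3 - \left(-1\right) \left(-6\right) = 3 - 6 = -3$)
$d{\left(z \right)} = z^{2}$ ($d{\left(z \right)} = z z = z^{2}$)
$\frac{4891575}{3146362} + \frac{d{\left(9 \right)} a{\left(6 \right)} \left(-21\right)}{-2336096} = \frac{4891575}{3146362} + \frac{9^{2} \left(-3\right) \left(-21\right)}{-2336096} = 4891575 \cdot \frac{1}{3146362} + 81 \left(-3\right) \left(-21\right) \left(- \frac{1}{2336096}\right) = \frac{4891575}{3146362} + \left(-243\right) \left(-21\right) \left(- \frac{1}{2336096}\right) = \frac{4891575}{3146362} + 5103 \left(- \frac{1}{2336096}\right) = \frac{4891575}{3146362} - \frac{729}{333728} = \frac{815080921851}{525014548768}$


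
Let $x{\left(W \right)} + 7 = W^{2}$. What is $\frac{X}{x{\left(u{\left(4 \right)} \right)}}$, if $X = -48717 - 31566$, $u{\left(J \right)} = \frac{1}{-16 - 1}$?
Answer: $\frac{7733929}{674} \approx 11475.0$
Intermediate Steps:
$u{\left(J \right)} = - \frac{1}{17}$ ($u{\left(J \right)} = \frac{1}{-17} = - \frac{1}{17}$)
$X = -80283$
$x{\left(W \right)} = -7 + W^{2}$
$\frac{X}{x{\left(u{\left(4 \right)} \right)}} = - \frac{80283}{-7 + \left(- \frac{1}{17}\right)^{2}} = - \frac{80283}{-7 + \frac{1}{289}} = - \frac{80283}{- \frac{2022}{289}} = \left(-80283\right) \left(- \frac{289}{2022}\right) = \frac{7733929}{674}$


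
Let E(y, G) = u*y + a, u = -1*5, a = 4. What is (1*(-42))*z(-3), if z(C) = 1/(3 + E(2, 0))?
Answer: 14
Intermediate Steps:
u = -5
E(y, G) = 4 - 5*y (E(y, G) = -5*y + 4 = 4 - 5*y)
z(C) = -⅓ (z(C) = 1/(3 + (4 - 5*2)) = 1/(3 + (4 - 10)) = 1/(3 - 6) = 1/(-3) = -⅓)
(1*(-42))*z(-3) = (1*(-42))*(-⅓) = -42*(-⅓) = 14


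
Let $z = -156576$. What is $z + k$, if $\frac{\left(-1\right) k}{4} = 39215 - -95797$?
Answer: $-696624$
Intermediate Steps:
$k = -540048$ ($k = - 4 \left(39215 - -95797\right) = - 4 \left(39215 + 95797\right) = \left(-4\right) 135012 = -540048$)
$z + k = -156576 - 540048 = -696624$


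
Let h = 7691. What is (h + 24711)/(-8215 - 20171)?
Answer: -16201/14193 ≈ -1.1415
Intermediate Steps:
(h + 24711)/(-8215 - 20171) = (7691 + 24711)/(-8215 - 20171) = 32402/(-28386) = 32402*(-1/28386) = -16201/14193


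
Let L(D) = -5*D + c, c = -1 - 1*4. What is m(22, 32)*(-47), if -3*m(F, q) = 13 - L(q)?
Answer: 8366/3 ≈ 2788.7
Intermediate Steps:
c = -5 (c = -1 - 4 = -5)
L(D) = -5 - 5*D (L(D) = -5*D - 5 = -5 - 5*D)
m(F, q) = -6 - 5*q/3 (m(F, q) = -(13 - (-5 - 5*q))/3 = -(13 + (5 + 5*q))/3 = -(18 + 5*q)/3 = -6 - 5*q/3)
m(22, 32)*(-47) = (-6 - 5/3*32)*(-47) = (-6 - 160/3)*(-47) = -178/3*(-47) = 8366/3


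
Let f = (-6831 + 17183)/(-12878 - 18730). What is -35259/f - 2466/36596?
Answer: 637265460645/5919403 ≈ 1.0766e+5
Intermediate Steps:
f = -1294/3951 (f = 10352/(-31608) = 10352*(-1/31608) = -1294/3951 ≈ -0.32751)
-35259/f - 2466/36596 = -35259/(-1294/3951) - 2466/36596 = -35259*(-3951/1294) - 2466*1/36596 = 139308309/1294 - 1233/18298 = 637265460645/5919403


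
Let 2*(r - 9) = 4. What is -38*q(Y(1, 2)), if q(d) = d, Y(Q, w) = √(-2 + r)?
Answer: -114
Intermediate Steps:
r = 11 (r = 9 + (½)*4 = 9 + 2 = 11)
Y(Q, w) = 3 (Y(Q, w) = √(-2 + 11) = √9 = 3)
-38*q(Y(1, 2)) = -38*3 = -114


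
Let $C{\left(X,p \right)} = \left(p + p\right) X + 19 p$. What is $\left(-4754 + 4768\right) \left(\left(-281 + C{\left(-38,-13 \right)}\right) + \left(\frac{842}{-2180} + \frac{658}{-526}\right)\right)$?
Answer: $\frac{919792069}{143335} \approx 6417.1$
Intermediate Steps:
$C{\left(X,p \right)} = 19 p + 2 X p$ ($C{\left(X,p \right)} = 2 p X + 19 p = 2 X p + 19 p = 19 p + 2 X p$)
$\left(-4754 + 4768\right) \left(\left(-281 + C{\left(-38,-13 \right)}\right) + \left(\frac{842}{-2180} + \frac{658}{-526}\right)\right) = \left(-4754 + 4768\right) \left(\left(-281 - 13 \left(19 + 2 \left(-38\right)\right)\right) + \left(\frac{842}{-2180} + \frac{658}{-526}\right)\right) = 14 \left(\left(-281 - 13 \left(19 - 76\right)\right) + \left(842 \left(- \frac{1}{2180}\right) + 658 \left(- \frac{1}{526}\right)\right)\right) = 14 \left(\left(-281 - -741\right) - \frac{469333}{286670}\right) = 14 \left(\left(-281 + 741\right) - \frac{469333}{286670}\right) = 14 \left(460 - \frac{469333}{286670}\right) = 14 \cdot \frac{131398867}{286670} = \frac{919792069}{143335}$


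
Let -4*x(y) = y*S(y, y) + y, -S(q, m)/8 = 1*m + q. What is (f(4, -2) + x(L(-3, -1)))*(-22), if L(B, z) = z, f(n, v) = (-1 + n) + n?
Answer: -495/2 ≈ -247.50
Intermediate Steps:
f(n, v) = -1 + 2*n
S(q, m) = -8*m - 8*q (S(q, m) = -8*(1*m + q) = -8*(m + q) = -8*m - 8*q)
x(y) = 4*y² - y/4 (x(y) = -(y*(-8*y - 8*y) + y)/4 = -(y*(-16*y) + y)/4 = -(-16*y² + y)/4 = -(y - 16*y²)/4 = 4*y² - y/4)
(f(4, -2) + x(L(-3, -1)))*(-22) = ((-1 + 2*4) + (¼)*(-1)*(-1 + 16*(-1)))*(-22) = ((-1 + 8) + (¼)*(-1)*(-1 - 16))*(-22) = (7 + (¼)*(-1)*(-17))*(-22) = (7 + 17/4)*(-22) = (45/4)*(-22) = -495/2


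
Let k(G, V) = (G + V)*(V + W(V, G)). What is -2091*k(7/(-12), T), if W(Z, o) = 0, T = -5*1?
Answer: -233495/4 ≈ -58374.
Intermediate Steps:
T = -5
k(G, V) = V*(G + V) (k(G, V) = (G + V)*(V + 0) = (G + V)*V = V*(G + V))
-2091*k(7/(-12), T) = -(-10455)*(7/(-12) - 5) = -(-10455)*(7*(-1/12) - 5) = -(-10455)*(-7/12 - 5) = -(-10455)*(-67)/12 = -2091*335/12 = -233495/4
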